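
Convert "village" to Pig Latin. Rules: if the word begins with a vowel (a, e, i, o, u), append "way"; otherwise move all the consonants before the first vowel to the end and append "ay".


Word: "village"
Starts with consonant(s) → move to end, add 'ay'
Consonant cluster: "v"
Pig Latin = "illagevay"


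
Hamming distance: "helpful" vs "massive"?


Comparing character by character (same length = 7):
  Pos 0: 'h' vs 'm' !=
  Pos 1: 'e' vs 'a' !=
  Pos 2: 'l' vs 's' !=
  Pos 3: 'p' vs 's' !=
  Pos 4: 'f' vs 'i' !=
  Pos 5: 'u' vs 'v' !=
  Pos 6: 'l' vs 'e' !=
Hamming distance = 7


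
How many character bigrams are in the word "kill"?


Word: "kill" (length 4)
Number of 2-grams = length - 2 + 1 = 4 - 2 + 1
= 3


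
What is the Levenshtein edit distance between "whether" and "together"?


Word 1: "whether" (length 7)
Word 2: "together" (length 8)
One optimal edit sequence (insert/delete/substitute each cost 1):
  1. insert 't'  (+1)
  2. substitute 'w' -> 'o'  (+1)
  3. substitute 'h' -> 'g'  (+1)
  4. keep 'e'
  5. keep 't'
  6. keep 'h'
  7. keep 'e'
  8. keep 'r'
Total edit operations: 3
Edit distance = 3


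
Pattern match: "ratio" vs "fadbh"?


Pattern of "ratio": [0, 1, 2, 3, 4]
Pattern of "fadbh": [0, 1, 2, 3, 4]
Patterns match
Same pattern = Yes


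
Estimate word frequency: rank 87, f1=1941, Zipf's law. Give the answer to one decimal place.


Zipf's law: f(r) = f(1) / r
f(1) = 1941
f(87) = 1941 / 87
= 22.3 occurrences


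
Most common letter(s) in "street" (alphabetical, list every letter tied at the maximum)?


Word: "street"
Letter counts:
  'e': 2
  'r': 1
  's': 1
  't': 2
Maximum count = 2
Most frequent = 'e', 't' (2 times each)


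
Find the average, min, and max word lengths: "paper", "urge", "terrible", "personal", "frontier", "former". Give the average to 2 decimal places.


Lengths: "paper"=5, "urge"=4, "terrible"=8, "personal"=8, "frontier"=8, "former"=6
Sum = 39, Count = 6
Average = 39/6 = 6.50
= avg=6.50, min=4, max=8


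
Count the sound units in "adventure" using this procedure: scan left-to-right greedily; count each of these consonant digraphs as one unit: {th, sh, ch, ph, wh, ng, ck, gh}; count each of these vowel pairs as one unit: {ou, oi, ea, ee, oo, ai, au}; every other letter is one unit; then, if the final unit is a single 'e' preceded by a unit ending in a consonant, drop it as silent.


Word: "adventure" (9 letters)
Left-to-right scan:
  [1] 'a' (letter)
  [2] 'd' (letter)
  [3] 'v' (letter)
  [4] 'e' (letter)
  [5] 'n' (letter)
  [6] 't' (letter)
  [7] 'u' (letter)
  [8] 'r' (letter)
  [9] 'e' (letter)
Units from scan: 9
Final unit is 'e' after a consonant -> drop as silent (-1)
Sound units = 8 units


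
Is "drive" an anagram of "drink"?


Word 1: "drink" → sorted: diknr
Word 2: "drive" → sorted: deirv
Same letters? diknr != deirv
Anagram = No


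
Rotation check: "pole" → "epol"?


Word: "pole", Candidate: "epol"
Method: check if candidate is substring of word+word
"polepole" contains "epol"? Yes
Is rotation = Yes


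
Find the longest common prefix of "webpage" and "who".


Word 1: "webpage"
Word 2: "who"
Comparing from start:
  Pos 0: 'w' == 'w'
  Pos 1: 'e' != 'h' (stop)
LCP = "w" (length 1)


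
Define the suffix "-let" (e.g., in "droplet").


Suffix: -let
Example: droplet (drop + -let)
Meaning = small


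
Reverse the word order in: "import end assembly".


Original: "import end assembly"
Words (1..n): import | end | assembly
Reversed (n..1): assembly | end | import
Result = "assembly end import"


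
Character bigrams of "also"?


Word: "also" (length 4)
Number of bigrams = 4 - 2 + 1 = 3
  Position 0: "al"
  Position 1: "ls"
  Position 2: "so"
Bigrams = "al", "ls", "so"


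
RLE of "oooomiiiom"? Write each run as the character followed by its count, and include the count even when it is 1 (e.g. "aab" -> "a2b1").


String: "oooomiiiom"
Scanning for consecutive runs:
  'o' x 4
  'm' x 1
  'i' x 3
  'o' x 1
  'm' x 1
RLE = "o4m1i3o1m1"


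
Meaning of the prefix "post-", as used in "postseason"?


Prefix: post-
Example: postseason (post- + season)
Meaning = after


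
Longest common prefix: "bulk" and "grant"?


Word 1: "bulk"
Word 2: "grant"
Comparing from start:
  Pos 0: 'b' != 'g' (stop)
LCP = "" (length 0)


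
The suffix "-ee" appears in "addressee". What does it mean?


Suffix: -ee
As in: addressee -> address + -ee
Meaning = one who receives


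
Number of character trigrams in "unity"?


Word: "unity" (length 5)
Number of 3-grams = length - 3 + 1 = 5 - 3 + 1
= 3


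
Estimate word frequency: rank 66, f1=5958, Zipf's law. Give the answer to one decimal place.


Zipf's law: f(r) = f(1) / r
f(1) = 5958
f(66) = 5958 / 66
= 90.3 occurrences


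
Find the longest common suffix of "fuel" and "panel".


Word 1: "fuel"
Word 2: "panel"
Comparing from end:
  Pos -1: 'l' == 'l'
  Pos -2: 'e' == 'e'
  Pos -3: 'u' != 'n' (stop)
LCS = "el" (length 2)


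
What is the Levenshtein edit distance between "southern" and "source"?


Word 1: "southern" (length 8)
Word 2: "source" (length 6)
One optimal edit sequence (insert/delete/substitute each cost 1):
  1. keep 's'
  2. keep 'o'
  3. keep 'u'
  4. substitute 't' -> 'r'  (+1)
  5. substitute 'h' -> 'c'  (+1)
  6. keep 'e'
  7. delete 'r'  (+1)
  8. delete 'n'  (+1)
Total edit operations: 4
Edit distance = 4


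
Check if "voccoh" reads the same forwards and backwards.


Word: "voccoh"
Reversed: "hoccov"
Forward == Backward? voccoh != hoccov
Palindrome = No


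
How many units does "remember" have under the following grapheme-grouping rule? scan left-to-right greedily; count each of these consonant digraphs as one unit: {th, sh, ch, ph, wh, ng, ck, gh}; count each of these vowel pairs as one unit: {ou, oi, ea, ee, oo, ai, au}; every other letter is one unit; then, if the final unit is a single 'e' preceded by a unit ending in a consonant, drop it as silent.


Word: "remember" (8 letters)
Left-to-right scan:
  (1) 'r' (letter)
  (2) 'e' (letter)
  (3) 'm' (letter)
  (4) 'e' (letter)
  (5) 'm' (letter)
  (6) 'b' (letter)
  (7) 'e' (letter)
  (8) 'r' (letter)
Units from scan: 8
Sound units = 8 units


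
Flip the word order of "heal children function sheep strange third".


Original: "heal children function sheep strange third"
Words (1..n): heal | children | function | sheep | strange | third
Reversed (n..1): third | strange | sheep | function | children | heal
Result = "third strange sheep function children heal"


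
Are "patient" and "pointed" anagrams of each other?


Word 1: "patient" → sorted: aeinptt
Word 2: "pointed" → sorted: deinopt
Same letters? aeinptt != deinopt
Anagram = No


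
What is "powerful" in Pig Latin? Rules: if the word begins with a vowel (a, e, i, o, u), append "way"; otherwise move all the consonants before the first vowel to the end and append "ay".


Word: "powerful"
Starts with consonant(s) → move to end, add 'ay'
Consonant cluster: "p"
Pig Latin = "owerfulpay"


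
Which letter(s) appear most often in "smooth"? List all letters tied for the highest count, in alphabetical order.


Word: "smooth"
Letter counts:
  'h': 1
  'm': 1
  'o': 2
  's': 1
  't': 1
Maximum count = 2
Most frequent = 'o' (2 times each)


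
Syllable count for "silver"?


Word: "silver"
Syllable breakdown: sil-ver
Counting: 2 parts
= 2 syllables


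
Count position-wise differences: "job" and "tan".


Comparing character by character (same length = 3):
  Pos 0: 'j' vs 't' !=
  Pos 1: 'o' vs 'a' !=
  Pos 2: 'b' vs 'n' !=
Hamming distance = 3


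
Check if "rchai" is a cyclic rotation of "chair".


Word: "chair", Candidate: "rchai"
Method: check if candidate is substring of word+word
"chairchair" contains "rchai"? Yes
Is rotation = Yes


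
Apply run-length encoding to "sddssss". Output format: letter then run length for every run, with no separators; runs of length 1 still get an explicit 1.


String: "sddssss"
Scanning for consecutive runs:
  's' x 1
  'd' x 2
  's' x 4
RLE = "s1d2s4"


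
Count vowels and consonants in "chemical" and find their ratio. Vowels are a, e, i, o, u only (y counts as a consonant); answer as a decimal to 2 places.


Word: "chemical"
Vowels (a,e,i,o,u): 3
Consonants: 5
Ratio = 3/5
= 0.60


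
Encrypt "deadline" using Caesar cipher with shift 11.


Word: "deadline"
Shift: 11
Each letter → (letter + shift) mod 26:
  'd' (3) + 11 = 14 → 'o'
  'e' (4) + 11 = 15 → 'p'
  'a' (0) + 11 = 11 → 'l'
  'd' (3) + 11 = 14 → 'o'
  'l' (11) + 11 = 22 → 'w'
  'i' (8) + 11 = 19 → 't'
  'n' (13) + 11 = 24 → 'y'
  'e' (4) + 11 = 15 → 'p'
Result = "oplowtyp"


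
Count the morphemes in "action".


Word: "action"
Morphemes: act | -ion
Each morpheme carries meaning
= 2 morphemes


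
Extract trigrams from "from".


Word: "from" (length 4)
Number of trigrams = 4 - 3 + 1 = 2
  Position 0: "fro"
  Position 1: "rom"
Trigrams = "fro", "rom"


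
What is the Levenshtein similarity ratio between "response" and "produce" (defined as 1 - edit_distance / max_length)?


Word 1: "response" (length 8)
Word 2: "produce" (length 7)
One optimal edit sequence:
  1. delete 'r'  (+1)
  2. substitute 'e' -> 'p'  (+1)
  3. substitute 's' -> 'r'  (+1)
  4. substitute 'p' -> 'o'  (+1)
  5. substitute 'o' -> 'd'  (+1)
  6. substitute 'n' -> 'u'  (+1)
  7. substitute 's' -> 'c'  (+1)
  8. keep 'e'
Edit distance = 7
Max length = max(8, 7) = 8
Similarity = 1 - 7/8
= 0.1250


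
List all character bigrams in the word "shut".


Word: "shut" (length 4)
Number of bigrams = 4 - 2 + 1 = 3
  Position 0: "sh"
  Position 1: "hu"
  Position 2: "ut"
Bigrams = "sh", "hu", "ut"


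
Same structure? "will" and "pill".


Pattern of "will": [0, 1, 2, 2]
Pattern of "pill": [0, 1, 2, 2]
Patterns match
Same pattern = Yes


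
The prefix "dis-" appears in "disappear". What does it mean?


Prefix: dis-
Example: disappear (dis- + appear)
Meaning = not / opposite


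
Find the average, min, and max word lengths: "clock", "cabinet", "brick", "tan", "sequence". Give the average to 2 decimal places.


Lengths: "clock"=5, "cabinet"=7, "brick"=5, "tan"=3, "sequence"=8
Sum = 28, Count = 5
Average = 28/5 = 5.60
= avg=5.60, min=3, max=8


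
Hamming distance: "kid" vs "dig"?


Comparing character by character (same length = 3):
  Pos 0: 'k' vs 'd' !=
  Pos 1: 'i' vs 'i' =
  Pos 2: 'd' vs 'g' !=
Hamming distance = 2


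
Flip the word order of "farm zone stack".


Original: "farm zone stack"
Words (1..n): farm | zone | stack
Reversed (n..1): stack | zone | farm
Result = "stack zone farm"


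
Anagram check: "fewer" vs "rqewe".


Word 1: "fewer" → sorted: eefrw
Word 2: "rqewe" → sorted: eeqrw
Same letters? eefrw != eeqrw
Anagram = No


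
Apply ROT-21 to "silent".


Word: "silent"
Shift: 21
Each letter → (letter + shift) mod 26:
  's' (18) + 21 = 13 → 'n'
  'i' (8) + 21 = 3 → 'd'
  'l' (11) + 21 = 6 → 'g'
  'e' (4) + 21 = 25 → 'z'
  'n' (13) + 21 = 8 → 'i'
  't' (19) + 21 = 14 → 'o'
Result = "ndgzio"


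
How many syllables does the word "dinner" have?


Word: "dinner"
Syllable breakdown: din / ner
Counting: 2 parts
= 2 syllables


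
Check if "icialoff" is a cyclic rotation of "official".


Word: "official", Candidate: "icialoff"
Method: check if candidate is substring of word+word
"officialofficial" contains "icialoff"? Yes
Is rotation = Yes


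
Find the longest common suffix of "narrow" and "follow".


Word 1: "narrow"
Word 2: "follow"
Comparing from end:
  Pos -1: 'w' == 'w'
  Pos -2: 'o' == 'o'
  Pos -3: 'r' != 'l' (stop)
LCS = "ow" (length 2)


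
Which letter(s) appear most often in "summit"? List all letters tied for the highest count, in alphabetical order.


Word: "summit"
Letter counts:
  'i': 1
  'm': 2
  's': 1
  't': 1
  'u': 1
Maximum count = 2
Most frequent = 'm' (2 times each)


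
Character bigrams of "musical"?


Word: "musical" (length 7)
Number of bigrams = 7 - 2 + 1 = 6
  Position 0: "mu"
  Position 1: "us"
  Position 2: "si"
  Position 3: "ic"
  Position 4: "ca"
  Position 5: "al"
Bigrams = "mu", "us", "si", "ic", "ca", "al"


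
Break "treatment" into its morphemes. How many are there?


Word: "treatment"
Morphemes: treat + -ment
Each morpheme carries meaning
= 2 morphemes


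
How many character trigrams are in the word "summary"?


Word: "summary" (length 7)
Number of 3-grams = length - 3 + 1 = 7 - 3 + 1
= 5


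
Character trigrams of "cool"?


Word: "cool" (length 4)
Number of trigrams = 4 - 3 + 1 = 2
  Position 0: "coo"
  Position 1: "ool"
Trigrams = "coo", "ool"


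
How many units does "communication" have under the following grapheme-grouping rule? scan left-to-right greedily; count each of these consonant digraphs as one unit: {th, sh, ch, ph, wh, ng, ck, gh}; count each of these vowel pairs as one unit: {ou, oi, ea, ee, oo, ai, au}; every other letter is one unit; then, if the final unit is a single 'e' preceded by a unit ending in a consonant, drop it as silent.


Word: "communication" (13 letters)
Left-to-right scan:
  1. 'c' (letter)
  2. 'o' (letter)
  3. 'm' (letter)
  4. 'm' (letter)
  5. 'u' (letter)
  6. 'n' (letter)
  7. 'i' (letter)
  8. 'c' (letter)
  9. 'a' (letter)
  10. 't' (letter)
  11. 'i' (letter)
  12. 'o' (letter)
  13. 'n' (letter)
Units from scan: 13
Sound units = 13 units


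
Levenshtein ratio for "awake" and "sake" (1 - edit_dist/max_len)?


Word 1: "awake" (length 5)
Word 2: "sake" (length 4)
One optimal edit sequence:
  1. delete 'a'  (+1)
  2. substitute 'w' -> 's'  (+1)
  3. keep 'a'
  4. keep 'k'
  5. keep 'e'
Edit distance = 2
Max length = max(5, 4) = 5
Similarity = 1 - 2/5
= 0.6000


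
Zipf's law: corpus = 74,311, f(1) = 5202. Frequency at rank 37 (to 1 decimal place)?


Zipf's law: f(r) = f(1) / r
f(1) = 5202
f(37) = 5202 / 37
= 140.6 occurrences


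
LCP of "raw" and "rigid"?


Word 1: "raw"
Word 2: "rigid"
Comparing from start:
  Pos 0: 'r' == 'r'
  Pos 1: 'a' != 'i' (stop)
LCP = "r" (length 1)


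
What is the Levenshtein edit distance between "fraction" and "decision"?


Word 1: "fraction" (length 8)
Word 2: "decision" (length 8)
One optimal edit sequence (insert/delete/substitute each cost 1):
  1. substitute 'f' -> 'd'  (+1)
  2. substitute 'r' -> 'e'  (+1)
  3. substitute 'a' -> 'c'  (+1)
  4. substitute 'c' -> 'i'  (+1)
  5. substitute 't' -> 's'  (+1)
  6. keep 'i'
  7. keep 'o'
  8. keep 'n'
Total edit operations: 5
Edit distance = 5


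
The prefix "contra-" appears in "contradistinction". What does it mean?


Prefix: contra-
Example: contradistinction = contra- + distinction
Meaning = against


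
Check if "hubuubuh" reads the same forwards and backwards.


Word: "hubuubuh"
Reversed: "hubuubuh"
Forward == Backward? hubuubuh == hubuubuh
Palindrome = Yes


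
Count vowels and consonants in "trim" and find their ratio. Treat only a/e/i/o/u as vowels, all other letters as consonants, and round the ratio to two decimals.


Word: "trim"
Vowels (a,e,i,o,u): 1
Consonants: 3
Ratio = 1/3
= 0.33


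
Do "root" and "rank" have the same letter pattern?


Pattern of "root": [0, 1, 1, 2]
Pattern of "rank": [0, 1, 2, 3]
Patterns do not match
Same pattern = No


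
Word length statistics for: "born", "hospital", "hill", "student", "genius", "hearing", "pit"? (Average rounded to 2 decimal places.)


Lengths: "born"=4, "hospital"=8, "hill"=4, "student"=7, "genius"=6, "hearing"=7, "pit"=3
Sum = 39, Count = 7
Average = 39/7 = 5.57
= avg=5.57, min=3, max=8


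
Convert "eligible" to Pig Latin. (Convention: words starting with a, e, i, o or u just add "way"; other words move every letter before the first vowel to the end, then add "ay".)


Word: "eligible"
Starts with vowel → add 'way'
Pig Latin = "eligibleway"


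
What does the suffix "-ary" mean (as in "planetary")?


Suffix: -ary
As in: planetary -> planet + -ary
Meaning = relating to


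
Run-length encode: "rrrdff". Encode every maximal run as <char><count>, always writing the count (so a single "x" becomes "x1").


String: "rrrdff"
Scanning for consecutive runs:
  'r' x 3
  'd' x 1
  'f' x 2
RLE = "r3d1f2"


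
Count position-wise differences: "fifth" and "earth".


Comparing character by character (same length = 5):
  Pos 0: 'f' vs 'e' !=
  Pos 1: 'i' vs 'a' !=
  Pos 2: 'f' vs 'r' !=
  Pos 3: 't' vs 't' =
  Pos 4: 'h' vs 'h' =
Hamming distance = 3


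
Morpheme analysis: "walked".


Word: "walked"
Morphemes: walk + -ed
Each morpheme carries meaning
= 2 morphemes


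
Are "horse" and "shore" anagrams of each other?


Word 1: "horse" → sorted: ehors
Word 2: "shore" → sorted: ehors
Same letters? ehors == ehors
Anagram = Yes


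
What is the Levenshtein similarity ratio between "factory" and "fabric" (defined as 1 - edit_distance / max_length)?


Word 1: "factory" (length 7)
Word 2: "fabric" (length 6)
One optimal edit sequence:
  1. keep 'f'
  2. keep 'a'
  3. delete 'c'  (+1)
  4. substitute 't' -> 'b'  (+1)
  5. substitute 'o' -> 'r'  (+1)
  6. substitute 'r' -> 'i'  (+1)
  7. substitute 'y' -> 'c'  (+1)
Edit distance = 5
Max length = max(7, 6) = 7
Similarity = 1 - 5/7
= 0.2857


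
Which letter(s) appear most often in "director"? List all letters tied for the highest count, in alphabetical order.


Word: "director"
Letter counts:
  'c': 1
  'd': 1
  'e': 1
  'i': 1
  'o': 1
  'r': 2
  't': 1
Maximum count = 2
Most frequent = 'r' (2 times each)


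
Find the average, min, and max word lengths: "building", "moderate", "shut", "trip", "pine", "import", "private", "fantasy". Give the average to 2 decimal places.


Lengths: "building"=8, "moderate"=8, "shut"=4, "trip"=4, "pine"=4, "import"=6, "private"=7, "fantasy"=7
Sum = 48, Count = 8
Average = 48/8 = 6.00
= avg=6.00, min=4, max=8


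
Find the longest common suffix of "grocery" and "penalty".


Word 1: "grocery"
Word 2: "penalty"
Comparing from end:
  Pos -1: 'y' == 'y'
  Pos -2: 'r' != 't' (stop)
LCS = "y" (length 1)


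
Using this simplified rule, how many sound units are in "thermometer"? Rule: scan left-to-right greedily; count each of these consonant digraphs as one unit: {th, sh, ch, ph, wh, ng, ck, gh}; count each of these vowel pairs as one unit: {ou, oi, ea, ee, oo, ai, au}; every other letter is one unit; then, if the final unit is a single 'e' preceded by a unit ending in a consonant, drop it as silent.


Word: "thermometer" (11 letters)
Left-to-right scan:
  [1] 'th' (digraph)
  [2] 'e' (letter)
  [3] 'r' (letter)
  [4] 'm' (letter)
  [5] 'o' (letter)
  [6] 'm' (letter)
  [7] 'e' (letter)
  [8] 't' (letter)
  [9] 'e' (letter)
  [10] 'r' (letter)
Units from scan: 10
Sound units = 10 units


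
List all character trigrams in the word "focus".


Word: "focus" (length 5)
Number of trigrams = 5 - 3 + 1 = 3
  Position 0: "foc"
  Position 1: "ocu"
  Position 2: "cus"
Trigrams = "foc", "ocu", "cus"


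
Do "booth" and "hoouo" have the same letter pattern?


Pattern of "booth": [0, 1, 1, 2, 3]
Pattern of "hoouo": [0, 1, 1, 2, 1]
Patterns do not match
Same pattern = No


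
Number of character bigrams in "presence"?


Word: "presence" (length 8)
Number of 2-grams = length - 2 + 1 = 8 - 2 + 1
= 7


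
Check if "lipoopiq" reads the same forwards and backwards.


Word: "lipoopiq"
Reversed: "qipoopil"
Forward == Backward? lipoopiq != qipoopil
Palindrome = No


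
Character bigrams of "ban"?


Word: "ban" (length 3)
Number of bigrams = 3 - 2 + 1 = 2
  Position 0: "ba"
  Position 1: "an"
Bigrams = "ba", "an"


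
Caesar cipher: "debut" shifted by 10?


Word: "debut"
Shift: 10
Each letter → (letter + shift) mod 26:
  'd' (3) + 10 = 13 → 'n'
  'e' (4) + 10 = 14 → 'o'
  'b' (1) + 10 = 11 → 'l'
  'u' (20) + 10 = 4 → 'e'
  't' (19) + 10 = 3 → 'd'
Result = "noled"


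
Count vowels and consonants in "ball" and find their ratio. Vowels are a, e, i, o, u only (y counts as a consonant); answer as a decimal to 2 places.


Word: "ball"
Vowels (a,e,i,o,u): 1
Consonants: 3
Ratio = 1/3
= 0.33


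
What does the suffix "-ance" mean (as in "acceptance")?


Suffix: -ance
As in: acceptance -> accept + -ance
Meaning = state of


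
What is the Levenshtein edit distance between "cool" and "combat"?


Word 1: "cool" (length 4)
Word 2: "combat" (length 6)
One optimal edit sequence (insert/delete/substitute each cost 1):
  1. keep 'c'
  2. keep 'o'
  3. insert 'm'  (+1)
  4. insert 'b'  (+1)
  5. substitute 'o' -> 'a'  (+1)
  6. substitute 'l' -> 't'  (+1)
Total edit operations: 4
Edit distance = 4


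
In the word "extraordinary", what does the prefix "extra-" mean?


Prefix: extra-
Example: extraordinary (extra- + ordinary)
Meaning = beyond


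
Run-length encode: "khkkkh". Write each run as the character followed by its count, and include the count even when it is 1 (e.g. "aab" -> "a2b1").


String: "khkkkh"
Scanning for consecutive runs:
  'k' x 1
  'h' x 1
  'k' x 3
  'h' x 1
RLE = "k1h1k3h1"


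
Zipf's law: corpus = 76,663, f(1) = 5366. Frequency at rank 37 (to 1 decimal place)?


Zipf's law: f(r) = f(1) / r
f(1) = 5366
f(37) = 5366 / 37
= 145.0 occurrences


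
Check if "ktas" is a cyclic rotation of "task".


Word: "task", Candidate: "ktas"
Method: check if candidate is substring of word+word
"tasktask" contains "ktas"? Yes
Is rotation = Yes


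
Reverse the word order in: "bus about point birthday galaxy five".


Original: "bus about point birthday galaxy five"
Words (1..n): bus | about | point | birthday | galaxy | five
Reversed (n..1): five | galaxy | birthday | point | about | bus
Result = "five galaxy birthday point about bus"


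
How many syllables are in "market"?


Word: "market"
Syllable breakdown: mar / ket
Counting: 2 parts
= 2 syllables


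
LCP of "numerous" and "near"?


Word 1: "numerous"
Word 2: "near"
Comparing from start:
  Pos 0: 'n' == 'n'
  Pos 1: 'u' != 'e' (stop)
LCP = "n" (length 1)


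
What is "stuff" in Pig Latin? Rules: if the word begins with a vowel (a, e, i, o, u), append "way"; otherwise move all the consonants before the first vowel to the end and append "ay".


Word: "stuff"
Starts with consonant(s) → move to end, add 'ay'
Consonant cluster: "st"
Pig Latin = "uffstay"


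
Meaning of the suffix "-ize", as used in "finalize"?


Suffix: -ize
Example: finalize = final + -ize
Meaning = to make


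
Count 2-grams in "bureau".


Word: "bureau" (length 6)
Number of 2-grams = length - 2 + 1 = 6 - 2 + 1
= 5


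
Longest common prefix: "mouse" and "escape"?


Word 1: "mouse"
Word 2: "escape"
Comparing from start:
  Pos 0: 'm' != 'e' (stop)
LCP = "" (length 0)


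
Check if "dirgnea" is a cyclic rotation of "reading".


Word: "reading", Candidate: "dirgnea"
Method: check if candidate is substring of word+word
"readingreading" contains "dirgnea"? No
Is rotation = No


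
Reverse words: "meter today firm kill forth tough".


Original: "meter today firm kill forth tough"
Words (1..n): meter | today | firm | kill | forth | tough
Reversed (n..1): tough | forth | kill | firm | today | meter
Result = "tough forth kill firm today meter"


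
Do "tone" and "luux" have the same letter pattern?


Pattern of "tone": [0, 1, 2, 3]
Pattern of "luux": [0, 1, 1, 2]
Patterns do not match
Same pattern = No


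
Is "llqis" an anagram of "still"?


Word 1: "still" → sorted: illst
Word 2: "llqis" → sorted: illqs
Same letters? illst != illqs
Anagram = No


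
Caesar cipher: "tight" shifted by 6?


Word: "tight"
Shift: 6
Each letter → (letter + shift) mod 26:
  't' (19) + 6 = 25 → 'z'
  'i' (8) + 6 = 14 → 'o'
  'g' (6) + 6 = 12 → 'm'
  'h' (7) + 6 = 13 → 'n'
  't' (19) + 6 = 25 → 'z'
Result = "zomnz"


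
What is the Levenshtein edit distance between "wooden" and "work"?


Word 1: "wooden" (length 6)
Word 2: "work" (length 4)
One optimal edit sequence (insert/delete/substitute each cost 1):
  1. keep 'w'
  2. delete 'o'  (+1)
  3. keep 'o'
  4. delete 'd'  (+1)
  5. substitute 'e' -> 'r'  (+1)
  6. substitute 'n' -> 'k'  (+1)
Total edit operations: 4
Edit distance = 4


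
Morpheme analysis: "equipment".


Word: "equipment"
Morphemes: equip + -ment
Each morpheme carries meaning
= 2 morphemes


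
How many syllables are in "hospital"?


Word: "hospital"
Syllable breakdown: hos · pi · tal
Counting: 3 parts
= 3 syllables


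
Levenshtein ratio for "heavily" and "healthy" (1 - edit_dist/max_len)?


Word 1: "heavily" (length 7)
Word 2: "healthy" (length 7)
One optimal edit sequence:
  1. keep 'h'
  2. keep 'e'
  3. keep 'a'
  4. substitute 'v' -> 'l'  (+1)
  5. substitute 'i' -> 't'  (+1)
  6. substitute 'l' -> 'h'  (+1)
  7. keep 'y'
Edit distance = 3
Max length = max(7, 7) = 7
Similarity = 1 - 3/7
= 0.5714


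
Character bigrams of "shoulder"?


Word: "shoulder" (length 8)
Number of bigrams = 8 - 2 + 1 = 7
  Position 0: "sh"
  Position 1: "ho"
  Position 2: "ou"
  Position 3: "ul"
  Position 4: "ld"
  Position 5: "de"
  Position 6: "er"
Bigrams = "sh", "ho", "ou", "ul", "ld", "de", "er"


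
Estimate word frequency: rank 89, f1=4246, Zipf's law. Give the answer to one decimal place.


Zipf's law: f(r) = f(1) / r
f(1) = 4246
f(89) = 4246 / 89
= 47.7 occurrences


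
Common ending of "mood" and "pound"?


Word 1: "mood"
Word 2: "pound"
Comparing from end:
  Pos -1: 'd' == 'd'
  Pos -2: 'o' != 'n' (stop)
LCS = "d" (length 1)


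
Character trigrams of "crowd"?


Word: "crowd" (length 5)
Number of trigrams = 5 - 3 + 1 = 3
  Position 0: "cro"
  Position 1: "row"
  Position 2: "owd"
Trigrams = "cro", "row", "owd"


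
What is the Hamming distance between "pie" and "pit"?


Comparing character by character (same length = 3):
  Pos 0: 'p' vs 'p' =
  Pos 1: 'i' vs 'i' =
  Pos 2: 'e' vs 't' !=
Hamming distance = 1


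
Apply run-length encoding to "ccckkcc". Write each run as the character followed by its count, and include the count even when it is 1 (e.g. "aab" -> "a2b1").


String: "ccckkcc"
Scanning for consecutive runs:
  'c' x 3
  'k' x 2
  'c' x 2
RLE = "c3k2c2"


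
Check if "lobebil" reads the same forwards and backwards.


Word: "lobebil"
Reversed: "libebol"
Forward == Backward? lobebil != libebol
Palindrome = No


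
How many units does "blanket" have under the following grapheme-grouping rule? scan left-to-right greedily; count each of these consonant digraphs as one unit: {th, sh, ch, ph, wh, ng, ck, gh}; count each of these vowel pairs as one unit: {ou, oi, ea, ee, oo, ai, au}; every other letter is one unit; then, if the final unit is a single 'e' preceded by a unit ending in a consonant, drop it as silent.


Word: "blanket" (7 letters)
Left-to-right scan:
  1. 'b' (letter)
  2. 'l' (letter)
  3. 'a' (letter)
  4. 'n' (letter)
  5. 'k' (letter)
  6. 'e' (letter)
  7. 't' (letter)
Units from scan: 7
Sound units = 7 units


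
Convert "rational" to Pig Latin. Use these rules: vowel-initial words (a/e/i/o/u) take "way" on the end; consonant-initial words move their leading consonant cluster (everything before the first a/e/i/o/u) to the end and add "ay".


Word: "rational"
Starts with consonant(s) → move to end, add 'ay'
Consonant cluster: "r"
Pig Latin = "ationalray"


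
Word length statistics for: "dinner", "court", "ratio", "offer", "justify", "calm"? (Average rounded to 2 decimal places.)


Lengths: "dinner"=6, "court"=5, "ratio"=5, "offer"=5, "justify"=7, "calm"=4
Sum = 32, Count = 6
Average = 32/6 = 5.33
= avg=5.33, min=4, max=7


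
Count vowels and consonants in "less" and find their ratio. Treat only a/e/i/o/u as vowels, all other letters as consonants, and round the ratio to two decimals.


Word: "less"
Vowels (a,e,i,o,u): 1
Consonants: 3
Ratio = 1/3
= 0.33


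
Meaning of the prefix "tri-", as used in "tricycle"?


Prefix: tri-
Example: tricycle (tri- + cycle)
Meaning = three


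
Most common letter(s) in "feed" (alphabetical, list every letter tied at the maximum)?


Word: "feed"
Letter counts:
  'd': 1
  'e': 2
  'f': 1
Maximum count = 2
Most frequent = 'e' (2 times each)


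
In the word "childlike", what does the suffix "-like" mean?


Suffix: -like
As in: childlike -> child + -like
Meaning = resembling


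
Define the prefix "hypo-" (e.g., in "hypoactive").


Prefix: hypo-
Example: hypoactive = hypo- + active
Meaning = under / below normal


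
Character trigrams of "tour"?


Word: "tour" (length 4)
Number of trigrams = 4 - 3 + 1 = 2
  Position 0: "tou"
  Position 1: "our"
Trigrams = "tou", "our"


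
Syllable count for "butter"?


Word: "butter"
Syllable breakdown: but / ter
Counting: 2 parts
= 2 syllables


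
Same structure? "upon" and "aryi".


Pattern of "upon": [0, 1, 2, 3]
Pattern of "aryi": [0, 1, 2, 3]
Patterns match
Same pattern = Yes


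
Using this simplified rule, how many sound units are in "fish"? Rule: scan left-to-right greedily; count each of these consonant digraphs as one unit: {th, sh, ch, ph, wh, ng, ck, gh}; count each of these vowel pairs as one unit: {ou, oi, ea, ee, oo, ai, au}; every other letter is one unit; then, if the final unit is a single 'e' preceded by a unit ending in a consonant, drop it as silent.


Word: "fish" (4 letters)
Left-to-right scan:
  1. 'f' (letter)
  2. 'i' (letter)
  3. 'sh' (digraph)
Units from scan: 3
Sound units = 3 units


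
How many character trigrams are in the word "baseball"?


Word: "baseball" (length 8)
Number of 3-grams = length - 3 + 1 = 8 - 3 + 1
= 6


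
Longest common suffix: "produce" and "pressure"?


Word 1: "produce"
Word 2: "pressure"
Comparing from end:
  Pos -1: 'e' == 'e'
  Pos -2: 'c' != 'r' (stop)
LCS = "e" (length 1)


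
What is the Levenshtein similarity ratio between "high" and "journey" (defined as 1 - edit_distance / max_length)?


Word 1: "high" (length 4)
Word 2: "journey" (length 7)
One optimal edit sequence:
  1. insert 'j'  (+1)
  2. insert 'o'  (+1)
  3. insert 'u'  (+1)
  4. substitute 'h' -> 'r'  (+1)
  5. substitute 'i' -> 'n'  (+1)
  6. substitute 'g' -> 'e'  (+1)
  7. substitute 'h' -> 'y'  (+1)
Edit distance = 7
Max length = max(4, 7) = 7
Similarity = 1 - 7/7
= 0.0000


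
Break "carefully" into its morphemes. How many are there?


Word: "carefully"
Morphemes: care / -ful / -ly
Each morpheme carries meaning
= 3 morphemes


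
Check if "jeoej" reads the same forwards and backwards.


Word: "jeoej"
Reversed: "jeoej"
Forward == Backward? jeoej == jeoej
Palindrome = Yes


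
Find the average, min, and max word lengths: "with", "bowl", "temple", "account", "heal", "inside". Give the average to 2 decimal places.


Lengths: "with"=4, "bowl"=4, "temple"=6, "account"=7, "heal"=4, "inside"=6
Sum = 31, Count = 6
Average = 31/6 = 5.17
= avg=5.17, min=4, max=7


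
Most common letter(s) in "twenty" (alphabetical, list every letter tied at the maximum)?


Word: "twenty"
Letter counts:
  'e': 1
  'n': 1
  't': 2
  'w': 1
  'y': 1
Maximum count = 2
Most frequent = 't' (2 times each)


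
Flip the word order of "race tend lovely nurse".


Original: "race tend lovely nurse"
Words (1..n): race | tend | lovely | nurse
Reversed (n..1): nurse | lovely | tend | race
Result = "nurse lovely tend race"


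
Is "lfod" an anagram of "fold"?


Word 1: "fold" → sorted: dflo
Word 2: "lfod" → sorted: dflo
Same letters? dflo == dflo
Anagram = Yes


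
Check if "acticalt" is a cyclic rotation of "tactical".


Word: "tactical", Candidate: "acticalt"
Method: check if candidate is substring of word+word
"tacticaltactical" contains "acticalt"? Yes
Is rotation = Yes


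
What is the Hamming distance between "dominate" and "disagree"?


Comparing character by character (same length = 8):
  Pos 0: 'd' vs 'd' =
  Pos 1: 'o' vs 'i' !=
  Pos 2: 'm' vs 's' !=
  Pos 3: 'i' vs 'a' !=
  Pos 4: 'n' vs 'g' !=
  Pos 5: 'a' vs 'r' !=
  Pos 6: 't' vs 'e' !=
  Pos 7: 'e' vs 'e' =
Hamming distance = 6


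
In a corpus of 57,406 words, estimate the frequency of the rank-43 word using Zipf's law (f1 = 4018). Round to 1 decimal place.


Zipf's law: f(r) = f(1) / r
f(1) = 4018
f(43) = 4018 / 43
= 93.4 occurrences


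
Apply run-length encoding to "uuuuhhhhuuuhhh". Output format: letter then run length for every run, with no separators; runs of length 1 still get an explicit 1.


String: "uuuuhhhhuuuhhh"
Scanning for consecutive runs:
  'u' x 4
  'h' x 4
  'u' x 3
  'h' x 3
RLE = "u4h4u3h3"


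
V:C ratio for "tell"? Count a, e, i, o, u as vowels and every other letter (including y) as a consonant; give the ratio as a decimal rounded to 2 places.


Word: "tell"
Vowels (a,e,i,o,u): 1
Consonants: 3
Ratio = 1/3
= 0.33


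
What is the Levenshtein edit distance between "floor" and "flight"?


Word 1: "floor" (length 5)
Word 2: "flight" (length 6)
One optimal edit sequence (insert/delete/substitute each cost 1):
  1. keep 'f'
  2. keep 'l'
  3. insert 'i'  (+1)
  4. substitute 'o' -> 'g'  (+1)
  5. substitute 'o' -> 'h'  (+1)
  6. substitute 'r' -> 't'  (+1)
Total edit operations: 4
Edit distance = 4


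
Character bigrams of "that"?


Word: "that" (length 4)
Number of bigrams = 4 - 2 + 1 = 3
  Position 0: "th"
  Position 1: "ha"
  Position 2: "at"
Bigrams = "th", "ha", "at"


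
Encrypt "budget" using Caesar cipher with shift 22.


Word: "budget"
Shift: 22
Each letter → (letter + shift) mod 26:
  'b' (1) + 22 = 23 → 'x'
  'u' (20) + 22 = 16 → 'q'
  'd' (3) + 22 = 25 → 'z'
  'g' (6) + 22 = 2 → 'c'
  'e' (4) + 22 = 0 → 'a'
  't' (19) + 22 = 15 → 'p'
Result = "xqzcap"


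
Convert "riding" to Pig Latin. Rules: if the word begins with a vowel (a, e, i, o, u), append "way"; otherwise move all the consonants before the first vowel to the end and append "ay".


Word: "riding"
Starts with consonant(s) → move to end, add 'ay'
Consonant cluster: "r"
Pig Latin = "idingray"


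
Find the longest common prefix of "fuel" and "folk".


Word 1: "fuel"
Word 2: "folk"
Comparing from start:
  Pos 0: 'f' == 'f'
  Pos 1: 'u' != 'o' (stop)
LCP = "f" (length 1)


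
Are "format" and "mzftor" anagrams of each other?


Word 1: "format" → sorted: afmort
Word 2: "mzftor" → sorted: fmortz
Same letters? afmort != fmortz
Anagram = No


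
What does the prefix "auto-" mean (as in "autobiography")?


Prefix: auto-
As in: autobiography -> auto- + biography
Meaning = self


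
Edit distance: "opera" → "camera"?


Word 1: "opera" (length 5)
Word 2: "camera" (length 6)
One optimal edit sequence (insert/delete/substitute each cost 1):
  1. insert 'c'  (+1)
  2. substitute 'o' -> 'a'  (+1)
  3. substitute 'p' -> 'm'  (+1)
  4. keep 'e'
  5. keep 'r'
  6. keep 'a'
Total edit operations: 3
Edit distance = 3


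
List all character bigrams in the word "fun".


Word: "fun" (length 3)
Number of bigrams = 3 - 2 + 1 = 2
  Position 0: "fu"
  Position 1: "un"
Bigrams = "fu", "un"


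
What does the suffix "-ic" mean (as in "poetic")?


Suffix: -ic
Example: poetic = poet + -ic
Meaning = relating to


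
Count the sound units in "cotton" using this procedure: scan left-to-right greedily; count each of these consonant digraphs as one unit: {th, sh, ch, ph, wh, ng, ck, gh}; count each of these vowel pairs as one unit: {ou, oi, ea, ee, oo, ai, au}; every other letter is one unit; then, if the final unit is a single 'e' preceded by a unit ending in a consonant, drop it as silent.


Word: "cotton" (6 letters)
Left-to-right scan:
  1. 'c' (letter)
  2. 'o' (letter)
  3. 't' (letter)
  4. 't' (letter)
  5. 'o' (letter)
  6. 'n' (letter)
Units from scan: 6
Sound units = 6 units


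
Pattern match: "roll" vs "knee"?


Pattern of "roll": [0, 1, 2, 2]
Pattern of "knee": [0, 1, 2, 2]
Patterns match
Same pattern = Yes


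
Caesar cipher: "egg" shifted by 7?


Word: "egg"
Shift: 7
Each letter → (letter + shift) mod 26:
  'e' (4) + 7 = 11 → 'l'
  'g' (6) + 7 = 13 → 'n'
  'g' (6) + 7 = 13 → 'n'
Result = "lnn"


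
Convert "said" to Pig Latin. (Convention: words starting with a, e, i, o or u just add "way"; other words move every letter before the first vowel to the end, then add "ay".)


Word: "said"
Starts with consonant(s) → move to end, add 'ay'
Consonant cluster: "s"
Pig Latin = "aidsay"


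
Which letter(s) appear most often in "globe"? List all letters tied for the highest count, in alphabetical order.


Word: "globe"
Letter counts:
  'b': 1
  'e': 1
  'g': 1
  'l': 1
  'o': 1
Maximum count = 1
Most frequent = 'b', 'e', 'g', 'l', 'o' (1 time each)


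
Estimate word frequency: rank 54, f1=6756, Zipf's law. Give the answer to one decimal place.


Zipf's law: f(r) = f(1) / r
f(1) = 6756
f(54) = 6756 / 54
= 125.1 occurrences


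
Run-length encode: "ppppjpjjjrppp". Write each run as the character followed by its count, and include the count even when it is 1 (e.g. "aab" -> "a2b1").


String: "ppppjpjjjrppp"
Scanning for consecutive runs:
  'p' x 4
  'j' x 1
  'p' x 1
  'j' x 3
  'r' x 1
  'p' x 3
RLE = "p4j1p1j3r1p3"


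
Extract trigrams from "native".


Word: "native" (length 6)
Number of trigrams = 6 - 3 + 1 = 4
  Position 0: "nat"
  Position 1: "ati"
  Position 2: "tiv"
  Position 3: "ive"
Trigrams = "nat", "ati", "tiv", "ive"


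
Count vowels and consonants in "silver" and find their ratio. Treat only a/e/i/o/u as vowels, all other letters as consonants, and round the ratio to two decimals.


Word: "silver"
Vowels (a,e,i,o,u): 2
Consonants: 4
Ratio = 2/4
= 0.50


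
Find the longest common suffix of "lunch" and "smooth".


Word 1: "lunch"
Word 2: "smooth"
Comparing from end:
  Pos -1: 'h' == 'h'
  Pos -2: 'c' != 't' (stop)
LCS = "h" (length 1)


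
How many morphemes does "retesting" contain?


Word: "retesting"
Morphemes: re- + test + -ing
Each morpheme carries meaning
= 3 morphemes


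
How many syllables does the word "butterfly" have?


Word: "butterfly"
Syllable breakdown: but | ter | fly
Counting: 3 parts
= 3 syllables


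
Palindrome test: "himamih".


Word: "himamih"
Reversed: "himamih"
Forward == Backward? himamih == himamih
Palindrome = Yes


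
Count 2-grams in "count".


Word: "count" (length 5)
Number of 2-grams = length - 2 + 1 = 5 - 2 + 1
= 4


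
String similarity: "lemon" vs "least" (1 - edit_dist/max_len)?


Word 1: "lemon" (length 5)
Word 2: "least" (length 5)
One optimal edit sequence:
  1. keep 'l'
  2. keep 'e'
  3. substitute 'm' -> 'a'  (+1)
  4. substitute 'o' -> 's'  (+1)
  5. substitute 'n' -> 't'  (+1)
Edit distance = 3
Max length = max(5, 5) = 5
Similarity = 1 - 3/5
= 0.4000


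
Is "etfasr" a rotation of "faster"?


Word: "faster", Candidate: "etfasr"
Method: check if candidate is substring of word+word
"fasterfaster" contains "etfasr"? No
Is rotation = No


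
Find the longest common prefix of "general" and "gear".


Word 1: "general"
Word 2: "gear"
Comparing from start:
  Pos 0: 'g' == 'g'
  Pos 1: 'e' == 'e'
  Pos 2: 'n' != 'a' (stop)
LCP = "ge" (length 2)


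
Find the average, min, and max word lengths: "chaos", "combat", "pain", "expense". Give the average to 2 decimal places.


Lengths: "chaos"=5, "combat"=6, "pain"=4, "expense"=7
Sum = 22, Count = 4
Average = 22/4 = 5.50
= avg=5.50, min=4, max=7


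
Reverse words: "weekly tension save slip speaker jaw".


Original: "weekly tension save slip speaker jaw"
Words (1..n): weekly | tension | save | slip | speaker | jaw
Reversed (n..1): jaw | speaker | slip | save | tension | weekly
Result = "jaw speaker slip save tension weekly"


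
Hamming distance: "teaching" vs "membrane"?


Comparing character by character (same length = 8):
  Pos 0: 't' vs 'm' !=
  Pos 1: 'e' vs 'e' =
  Pos 2: 'a' vs 'm' !=
  Pos 3: 'c' vs 'b' !=
  Pos 4: 'h' vs 'r' !=
  Pos 5: 'i' vs 'a' !=
  Pos 6: 'n' vs 'n' =
  Pos 7: 'g' vs 'e' !=
Hamming distance = 6
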